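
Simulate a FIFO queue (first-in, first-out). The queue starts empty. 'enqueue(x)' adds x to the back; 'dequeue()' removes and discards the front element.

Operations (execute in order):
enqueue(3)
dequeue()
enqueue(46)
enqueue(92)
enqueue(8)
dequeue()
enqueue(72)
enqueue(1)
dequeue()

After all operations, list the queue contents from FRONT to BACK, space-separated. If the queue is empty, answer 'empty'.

enqueue(3): [3]
dequeue(): []
enqueue(46): [46]
enqueue(92): [46, 92]
enqueue(8): [46, 92, 8]
dequeue(): [92, 8]
enqueue(72): [92, 8, 72]
enqueue(1): [92, 8, 72, 1]
dequeue(): [8, 72, 1]

Answer: 8 72 1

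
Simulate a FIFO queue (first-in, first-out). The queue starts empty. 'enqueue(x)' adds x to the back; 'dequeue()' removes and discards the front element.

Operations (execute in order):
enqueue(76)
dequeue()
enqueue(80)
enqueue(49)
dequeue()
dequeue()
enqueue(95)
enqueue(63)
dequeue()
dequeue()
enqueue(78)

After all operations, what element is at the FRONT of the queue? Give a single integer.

enqueue(76): queue = [76]
dequeue(): queue = []
enqueue(80): queue = [80]
enqueue(49): queue = [80, 49]
dequeue(): queue = [49]
dequeue(): queue = []
enqueue(95): queue = [95]
enqueue(63): queue = [95, 63]
dequeue(): queue = [63]
dequeue(): queue = []
enqueue(78): queue = [78]

Answer: 78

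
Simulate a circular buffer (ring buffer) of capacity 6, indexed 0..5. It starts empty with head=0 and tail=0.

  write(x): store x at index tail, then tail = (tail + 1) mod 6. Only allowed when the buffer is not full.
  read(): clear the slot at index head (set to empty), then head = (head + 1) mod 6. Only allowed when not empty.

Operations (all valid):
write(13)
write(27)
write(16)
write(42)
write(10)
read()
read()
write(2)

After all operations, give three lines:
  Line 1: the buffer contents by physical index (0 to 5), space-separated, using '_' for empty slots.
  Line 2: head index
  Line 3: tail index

write(13): buf=[13 _ _ _ _ _], head=0, tail=1, size=1
write(27): buf=[13 27 _ _ _ _], head=0, tail=2, size=2
write(16): buf=[13 27 16 _ _ _], head=0, tail=3, size=3
write(42): buf=[13 27 16 42 _ _], head=0, tail=4, size=4
write(10): buf=[13 27 16 42 10 _], head=0, tail=5, size=5
read(): buf=[_ 27 16 42 10 _], head=1, tail=5, size=4
read(): buf=[_ _ 16 42 10 _], head=2, tail=5, size=3
write(2): buf=[_ _ 16 42 10 2], head=2, tail=0, size=4

Answer: _ _ 16 42 10 2
2
0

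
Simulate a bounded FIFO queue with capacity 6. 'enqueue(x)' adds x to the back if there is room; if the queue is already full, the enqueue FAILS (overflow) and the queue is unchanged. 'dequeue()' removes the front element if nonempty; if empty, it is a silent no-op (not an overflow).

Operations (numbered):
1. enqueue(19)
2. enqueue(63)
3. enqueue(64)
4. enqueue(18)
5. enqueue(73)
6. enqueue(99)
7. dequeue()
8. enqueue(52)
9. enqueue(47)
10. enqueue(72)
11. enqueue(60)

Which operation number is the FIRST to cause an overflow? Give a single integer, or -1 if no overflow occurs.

1. enqueue(19): size=1
2. enqueue(63): size=2
3. enqueue(64): size=3
4. enqueue(18): size=4
5. enqueue(73): size=5
6. enqueue(99): size=6
7. dequeue(): size=5
8. enqueue(52): size=6
9. enqueue(47): size=6=cap → OVERFLOW (fail)
10. enqueue(72): size=6=cap → OVERFLOW (fail)
11. enqueue(60): size=6=cap → OVERFLOW (fail)

Answer: 9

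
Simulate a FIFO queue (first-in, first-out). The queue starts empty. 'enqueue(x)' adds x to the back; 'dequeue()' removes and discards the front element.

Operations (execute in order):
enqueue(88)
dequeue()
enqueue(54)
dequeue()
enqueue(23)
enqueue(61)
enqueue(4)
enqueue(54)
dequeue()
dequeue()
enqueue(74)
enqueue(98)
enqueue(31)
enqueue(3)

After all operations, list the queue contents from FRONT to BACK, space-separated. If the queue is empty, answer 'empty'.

enqueue(88): [88]
dequeue(): []
enqueue(54): [54]
dequeue(): []
enqueue(23): [23]
enqueue(61): [23, 61]
enqueue(4): [23, 61, 4]
enqueue(54): [23, 61, 4, 54]
dequeue(): [61, 4, 54]
dequeue(): [4, 54]
enqueue(74): [4, 54, 74]
enqueue(98): [4, 54, 74, 98]
enqueue(31): [4, 54, 74, 98, 31]
enqueue(3): [4, 54, 74, 98, 31, 3]

Answer: 4 54 74 98 31 3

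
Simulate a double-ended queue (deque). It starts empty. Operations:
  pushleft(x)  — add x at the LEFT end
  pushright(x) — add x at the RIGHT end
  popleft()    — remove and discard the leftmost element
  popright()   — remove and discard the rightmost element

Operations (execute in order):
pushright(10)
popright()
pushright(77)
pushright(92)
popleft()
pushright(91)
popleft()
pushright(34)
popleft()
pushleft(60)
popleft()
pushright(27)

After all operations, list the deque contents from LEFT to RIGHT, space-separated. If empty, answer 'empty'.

pushright(10): [10]
popright(): []
pushright(77): [77]
pushright(92): [77, 92]
popleft(): [92]
pushright(91): [92, 91]
popleft(): [91]
pushright(34): [91, 34]
popleft(): [34]
pushleft(60): [60, 34]
popleft(): [34]
pushright(27): [34, 27]

Answer: 34 27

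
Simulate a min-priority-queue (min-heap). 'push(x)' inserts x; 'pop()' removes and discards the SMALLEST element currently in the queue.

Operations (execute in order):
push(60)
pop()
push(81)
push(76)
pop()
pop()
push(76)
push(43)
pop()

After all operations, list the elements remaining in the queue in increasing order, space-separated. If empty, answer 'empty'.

push(60): heap contents = [60]
pop() → 60: heap contents = []
push(81): heap contents = [81]
push(76): heap contents = [76, 81]
pop() → 76: heap contents = [81]
pop() → 81: heap contents = []
push(76): heap contents = [76]
push(43): heap contents = [43, 76]
pop() → 43: heap contents = [76]

Answer: 76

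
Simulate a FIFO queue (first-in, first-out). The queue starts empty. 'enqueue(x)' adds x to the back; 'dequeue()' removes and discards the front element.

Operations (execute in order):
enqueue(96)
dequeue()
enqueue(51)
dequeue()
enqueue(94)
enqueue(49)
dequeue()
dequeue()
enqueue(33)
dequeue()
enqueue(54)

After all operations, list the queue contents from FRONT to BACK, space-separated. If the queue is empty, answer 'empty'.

enqueue(96): [96]
dequeue(): []
enqueue(51): [51]
dequeue(): []
enqueue(94): [94]
enqueue(49): [94, 49]
dequeue(): [49]
dequeue(): []
enqueue(33): [33]
dequeue(): []
enqueue(54): [54]

Answer: 54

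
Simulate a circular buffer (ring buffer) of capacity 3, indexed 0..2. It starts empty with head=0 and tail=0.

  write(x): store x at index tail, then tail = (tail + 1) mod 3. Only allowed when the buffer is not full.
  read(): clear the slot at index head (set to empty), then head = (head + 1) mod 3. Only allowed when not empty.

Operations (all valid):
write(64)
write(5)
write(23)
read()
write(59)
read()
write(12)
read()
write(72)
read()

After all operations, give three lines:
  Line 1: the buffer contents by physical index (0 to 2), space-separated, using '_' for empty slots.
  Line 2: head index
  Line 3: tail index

Answer: _ 12 72
1
0

Derivation:
write(64): buf=[64 _ _], head=0, tail=1, size=1
write(5): buf=[64 5 _], head=0, tail=2, size=2
write(23): buf=[64 5 23], head=0, tail=0, size=3
read(): buf=[_ 5 23], head=1, tail=0, size=2
write(59): buf=[59 5 23], head=1, tail=1, size=3
read(): buf=[59 _ 23], head=2, tail=1, size=2
write(12): buf=[59 12 23], head=2, tail=2, size=3
read(): buf=[59 12 _], head=0, tail=2, size=2
write(72): buf=[59 12 72], head=0, tail=0, size=3
read(): buf=[_ 12 72], head=1, tail=0, size=2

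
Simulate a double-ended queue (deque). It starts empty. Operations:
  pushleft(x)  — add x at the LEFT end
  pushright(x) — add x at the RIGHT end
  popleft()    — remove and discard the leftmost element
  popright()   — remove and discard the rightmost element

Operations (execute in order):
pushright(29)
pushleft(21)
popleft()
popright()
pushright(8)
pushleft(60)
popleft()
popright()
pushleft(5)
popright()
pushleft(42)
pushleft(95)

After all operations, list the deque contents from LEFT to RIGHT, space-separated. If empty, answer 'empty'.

pushright(29): [29]
pushleft(21): [21, 29]
popleft(): [29]
popright(): []
pushright(8): [8]
pushleft(60): [60, 8]
popleft(): [8]
popright(): []
pushleft(5): [5]
popright(): []
pushleft(42): [42]
pushleft(95): [95, 42]

Answer: 95 42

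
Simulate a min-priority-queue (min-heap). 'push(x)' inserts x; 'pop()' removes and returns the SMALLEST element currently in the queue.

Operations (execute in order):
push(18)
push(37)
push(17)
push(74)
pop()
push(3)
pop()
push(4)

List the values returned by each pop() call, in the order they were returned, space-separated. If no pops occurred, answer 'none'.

Answer: 17 3

Derivation:
push(18): heap contents = [18]
push(37): heap contents = [18, 37]
push(17): heap contents = [17, 18, 37]
push(74): heap contents = [17, 18, 37, 74]
pop() → 17: heap contents = [18, 37, 74]
push(3): heap contents = [3, 18, 37, 74]
pop() → 3: heap contents = [18, 37, 74]
push(4): heap contents = [4, 18, 37, 74]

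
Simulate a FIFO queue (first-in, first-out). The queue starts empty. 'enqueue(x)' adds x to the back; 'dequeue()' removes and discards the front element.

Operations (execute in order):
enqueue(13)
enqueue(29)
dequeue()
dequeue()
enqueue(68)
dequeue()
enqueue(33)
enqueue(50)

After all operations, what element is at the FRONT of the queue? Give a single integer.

Answer: 33

Derivation:
enqueue(13): queue = [13]
enqueue(29): queue = [13, 29]
dequeue(): queue = [29]
dequeue(): queue = []
enqueue(68): queue = [68]
dequeue(): queue = []
enqueue(33): queue = [33]
enqueue(50): queue = [33, 50]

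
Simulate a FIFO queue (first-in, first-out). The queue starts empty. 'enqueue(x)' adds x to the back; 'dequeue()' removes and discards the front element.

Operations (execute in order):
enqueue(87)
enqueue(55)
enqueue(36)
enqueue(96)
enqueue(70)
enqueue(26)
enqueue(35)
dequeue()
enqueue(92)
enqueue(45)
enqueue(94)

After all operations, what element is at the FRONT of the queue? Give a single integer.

Answer: 55

Derivation:
enqueue(87): queue = [87]
enqueue(55): queue = [87, 55]
enqueue(36): queue = [87, 55, 36]
enqueue(96): queue = [87, 55, 36, 96]
enqueue(70): queue = [87, 55, 36, 96, 70]
enqueue(26): queue = [87, 55, 36, 96, 70, 26]
enqueue(35): queue = [87, 55, 36, 96, 70, 26, 35]
dequeue(): queue = [55, 36, 96, 70, 26, 35]
enqueue(92): queue = [55, 36, 96, 70, 26, 35, 92]
enqueue(45): queue = [55, 36, 96, 70, 26, 35, 92, 45]
enqueue(94): queue = [55, 36, 96, 70, 26, 35, 92, 45, 94]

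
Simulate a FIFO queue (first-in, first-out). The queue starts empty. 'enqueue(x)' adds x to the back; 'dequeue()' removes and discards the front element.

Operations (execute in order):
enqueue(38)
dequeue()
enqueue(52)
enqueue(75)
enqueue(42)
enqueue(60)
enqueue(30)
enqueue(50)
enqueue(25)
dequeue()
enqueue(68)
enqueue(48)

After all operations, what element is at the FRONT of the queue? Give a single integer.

enqueue(38): queue = [38]
dequeue(): queue = []
enqueue(52): queue = [52]
enqueue(75): queue = [52, 75]
enqueue(42): queue = [52, 75, 42]
enqueue(60): queue = [52, 75, 42, 60]
enqueue(30): queue = [52, 75, 42, 60, 30]
enqueue(50): queue = [52, 75, 42, 60, 30, 50]
enqueue(25): queue = [52, 75, 42, 60, 30, 50, 25]
dequeue(): queue = [75, 42, 60, 30, 50, 25]
enqueue(68): queue = [75, 42, 60, 30, 50, 25, 68]
enqueue(48): queue = [75, 42, 60, 30, 50, 25, 68, 48]

Answer: 75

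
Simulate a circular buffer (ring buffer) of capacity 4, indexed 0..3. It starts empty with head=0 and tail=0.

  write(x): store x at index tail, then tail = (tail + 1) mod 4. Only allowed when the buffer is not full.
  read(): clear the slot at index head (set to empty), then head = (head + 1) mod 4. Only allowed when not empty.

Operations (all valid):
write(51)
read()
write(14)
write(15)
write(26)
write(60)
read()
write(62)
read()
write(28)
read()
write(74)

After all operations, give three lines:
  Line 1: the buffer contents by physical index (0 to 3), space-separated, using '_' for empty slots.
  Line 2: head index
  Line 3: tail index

write(51): buf=[51 _ _ _], head=0, tail=1, size=1
read(): buf=[_ _ _ _], head=1, tail=1, size=0
write(14): buf=[_ 14 _ _], head=1, tail=2, size=1
write(15): buf=[_ 14 15 _], head=1, tail=3, size=2
write(26): buf=[_ 14 15 26], head=1, tail=0, size=3
write(60): buf=[60 14 15 26], head=1, tail=1, size=4
read(): buf=[60 _ 15 26], head=2, tail=1, size=3
write(62): buf=[60 62 15 26], head=2, tail=2, size=4
read(): buf=[60 62 _ 26], head=3, tail=2, size=3
write(28): buf=[60 62 28 26], head=3, tail=3, size=4
read(): buf=[60 62 28 _], head=0, tail=3, size=3
write(74): buf=[60 62 28 74], head=0, tail=0, size=4

Answer: 60 62 28 74
0
0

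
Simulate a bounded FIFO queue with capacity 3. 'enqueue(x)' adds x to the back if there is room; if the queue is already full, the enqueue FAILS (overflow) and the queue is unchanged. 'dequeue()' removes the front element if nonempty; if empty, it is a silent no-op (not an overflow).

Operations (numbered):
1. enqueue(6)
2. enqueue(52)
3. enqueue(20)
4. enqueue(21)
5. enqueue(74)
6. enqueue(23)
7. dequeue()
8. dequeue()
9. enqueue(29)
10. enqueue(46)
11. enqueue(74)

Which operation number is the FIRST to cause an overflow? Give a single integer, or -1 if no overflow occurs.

Answer: 4

Derivation:
1. enqueue(6): size=1
2. enqueue(52): size=2
3. enqueue(20): size=3
4. enqueue(21): size=3=cap → OVERFLOW (fail)
5. enqueue(74): size=3=cap → OVERFLOW (fail)
6. enqueue(23): size=3=cap → OVERFLOW (fail)
7. dequeue(): size=2
8. dequeue(): size=1
9. enqueue(29): size=2
10. enqueue(46): size=3
11. enqueue(74): size=3=cap → OVERFLOW (fail)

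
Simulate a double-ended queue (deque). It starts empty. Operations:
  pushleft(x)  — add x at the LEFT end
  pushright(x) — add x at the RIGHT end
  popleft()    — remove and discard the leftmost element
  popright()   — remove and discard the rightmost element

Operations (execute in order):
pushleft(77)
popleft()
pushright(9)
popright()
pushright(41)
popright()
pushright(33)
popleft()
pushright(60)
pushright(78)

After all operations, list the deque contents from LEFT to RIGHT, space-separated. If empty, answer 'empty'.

Answer: 60 78

Derivation:
pushleft(77): [77]
popleft(): []
pushright(9): [9]
popright(): []
pushright(41): [41]
popright(): []
pushright(33): [33]
popleft(): []
pushright(60): [60]
pushright(78): [60, 78]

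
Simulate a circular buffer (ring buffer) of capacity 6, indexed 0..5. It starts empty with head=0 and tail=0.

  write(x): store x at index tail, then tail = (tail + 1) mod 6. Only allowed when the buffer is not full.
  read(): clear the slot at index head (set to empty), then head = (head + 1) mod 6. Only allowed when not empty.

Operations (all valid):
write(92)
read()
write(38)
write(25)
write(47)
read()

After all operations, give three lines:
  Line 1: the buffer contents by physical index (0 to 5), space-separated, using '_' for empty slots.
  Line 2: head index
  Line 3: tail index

write(92): buf=[92 _ _ _ _ _], head=0, tail=1, size=1
read(): buf=[_ _ _ _ _ _], head=1, tail=1, size=0
write(38): buf=[_ 38 _ _ _ _], head=1, tail=2, size=1
write(25): buf=[_ 38 25 _ _ _], head=1, tail=3, size=2
write(47): buf=[_ 38 25 47 _ _], head=1, tail=4, size=3
read(): buf=[_ _ 25 47 _ _], head=2, tail=4, size=2

Answer: _ _ 25 47 _ _
2
4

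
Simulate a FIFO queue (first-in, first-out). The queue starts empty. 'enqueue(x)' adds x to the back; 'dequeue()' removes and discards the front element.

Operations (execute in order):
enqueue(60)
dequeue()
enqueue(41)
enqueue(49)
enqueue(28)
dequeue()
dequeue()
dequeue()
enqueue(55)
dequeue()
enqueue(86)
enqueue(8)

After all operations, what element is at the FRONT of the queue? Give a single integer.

enqueue(60): queue = [60]
dequeue(): queue = []
enqueue(41): queue = [41]
enqueue(49): queue = [41, 49]
enqueue(28): queue = [41, 49, 28]
dequeue(): queue = [49, 28]
dequeue(): queue = [28]
dequeue(): queue = []
enqueue(55): queue = [55]
dequeue(): queue = []
enqueue(86): queue = [86]
enqueue(8): queue = [86, 8]

Answer: 86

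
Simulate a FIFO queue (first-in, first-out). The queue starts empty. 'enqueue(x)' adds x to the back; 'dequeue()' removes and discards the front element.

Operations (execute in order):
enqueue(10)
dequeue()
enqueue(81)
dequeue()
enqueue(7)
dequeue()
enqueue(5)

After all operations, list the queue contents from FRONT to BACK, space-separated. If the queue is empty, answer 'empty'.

Answer: 5

Derivation:
enqueue(10): [10]
dequeue(): []
enqueue(81): [81]
dequeue(): []
enqueue(7): [7]
dequeue(): []
enqueue(5): [5]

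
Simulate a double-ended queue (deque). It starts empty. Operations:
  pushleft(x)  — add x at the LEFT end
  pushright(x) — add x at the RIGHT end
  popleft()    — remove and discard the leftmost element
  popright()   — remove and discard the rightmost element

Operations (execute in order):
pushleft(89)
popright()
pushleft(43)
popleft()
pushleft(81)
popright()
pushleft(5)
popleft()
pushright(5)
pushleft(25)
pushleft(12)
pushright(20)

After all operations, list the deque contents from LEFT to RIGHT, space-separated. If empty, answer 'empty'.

pushleft(89): [89]
popright(): []
pushleft(43): [43]
popleft(): []
pushleft(81): [81]
popright(): []
pushleft(5): [5]
popleft(): []
pushright(5): [5]
pushleft(25): [25, 5]
pushleft(12): [12, 25, 5]
pushright(20): [12, 25, 5, 20]

Answer: 12 25 5 20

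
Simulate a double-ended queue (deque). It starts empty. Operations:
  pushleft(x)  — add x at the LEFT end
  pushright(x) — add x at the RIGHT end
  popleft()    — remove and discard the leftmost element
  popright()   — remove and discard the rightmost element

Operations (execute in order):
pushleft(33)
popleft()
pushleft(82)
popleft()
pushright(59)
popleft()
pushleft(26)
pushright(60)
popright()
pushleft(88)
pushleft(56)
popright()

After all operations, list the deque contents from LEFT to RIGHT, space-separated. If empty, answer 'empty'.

Answer: 56 88

Derivation:
pushleft(33): [33]
popleft(): []
pushleft(82): [82]
popleft(): []
pushright(59): [59]
popleft(): []
pushleft(26): [26]
pushright(60): [26, 60]
popright(): [26]
pushleft(88): [88, 26]
pushleft(56): [56, 88, 26]
popright(): [56, 88]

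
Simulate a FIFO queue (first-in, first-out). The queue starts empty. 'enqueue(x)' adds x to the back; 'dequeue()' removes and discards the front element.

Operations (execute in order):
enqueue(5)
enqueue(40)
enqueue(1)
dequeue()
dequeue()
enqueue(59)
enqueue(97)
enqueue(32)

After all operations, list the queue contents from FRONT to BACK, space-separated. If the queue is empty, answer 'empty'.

enqueue(5): [5]
enqueue(40): [5, 40]
enqueue(1): [5, 40, 1]
dequeue(): [40, 1]
dequeue(): [1]
enqueue(59): [1, 59]
enqueue(97): [1, 59, 97]
enqueue(32): [1, 59, 97, 32]

Answer: 1 59 97 32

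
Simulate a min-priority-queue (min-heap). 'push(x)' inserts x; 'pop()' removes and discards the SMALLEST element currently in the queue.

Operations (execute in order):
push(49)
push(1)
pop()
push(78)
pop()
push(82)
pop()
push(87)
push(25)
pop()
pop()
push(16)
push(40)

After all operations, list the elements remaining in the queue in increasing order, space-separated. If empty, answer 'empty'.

push(49): heap contents = [49]
push(1): heap contents = [1, 49]
pop() → 1: heap contents = [49]
push(78): heap contents = [49, 78]
pop() → 49: heap contents = [78]
push(82): heap contents = [78, 82]
pop() → 78: heap contents = [82]
push(87): heap contents = [82, 87]
push(25): heap contents = [25, 82, 87]
pop() → 25: heap contents = [82, 87]
pop() → 82: heap contents = [87]
push(16): heap contents = [16, 87]
push(40): heap contents = [16, 40, 87]

Answer: 16 40 87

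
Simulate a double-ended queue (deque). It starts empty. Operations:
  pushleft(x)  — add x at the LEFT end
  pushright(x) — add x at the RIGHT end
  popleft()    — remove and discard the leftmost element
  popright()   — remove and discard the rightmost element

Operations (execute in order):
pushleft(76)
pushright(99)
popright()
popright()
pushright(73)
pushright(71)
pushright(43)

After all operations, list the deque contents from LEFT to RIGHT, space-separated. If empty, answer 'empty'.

pushleft(76): [76]
pushright(99): [76, 99]
popright(): [76]
popright(): []
pushright(73): [73]
pushright(71): [73, 71]
pushright(43): [73, 71, 43]

Answer: 73 71 43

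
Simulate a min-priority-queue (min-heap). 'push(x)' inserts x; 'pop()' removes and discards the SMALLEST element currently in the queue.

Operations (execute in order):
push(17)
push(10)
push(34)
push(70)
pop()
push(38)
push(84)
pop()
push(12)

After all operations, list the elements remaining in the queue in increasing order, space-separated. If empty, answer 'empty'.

Answer: 12 34 38 70 84

Derivation:
push(17): heap contents = [17]
push(10): heap contents = [10, 17]
push(34): heap contents = [10, 17, 34]
push(70): heap contents = [10, 17, 34, 70]
pop() → 10: heap contents = [17, 34, 70]
push(38): heap contents = [17, 34, 38, 70]
push(84): heap contents = [17, 34, 38, 70, 84]
pop() → 17: heap contents = [34, 38, 70, 84]
push(12): heap contents = [12, 34, 38, 70, 84]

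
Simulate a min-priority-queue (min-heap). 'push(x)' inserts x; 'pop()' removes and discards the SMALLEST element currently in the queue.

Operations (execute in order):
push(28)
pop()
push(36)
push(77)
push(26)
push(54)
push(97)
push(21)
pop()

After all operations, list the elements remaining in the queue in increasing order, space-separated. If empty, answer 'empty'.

push(28): heap contents = [28]
pop() → 28: heap contents = []
push(36): heap contents = [36]
push(77): heap contents = [36, 77]
push(26): heap contents = [26, 36, 77]
push(54): heap contents = [26, 36, 54, 77]
push(97): heap contents = [26, 36, 54, 77, 97]
push(21): heap contents = [21, 26, 36, 54, 77, 97]
pop() → 21: heap contents = [26, 36, 54, 77, 97]

Answer: 26 36 54 77 97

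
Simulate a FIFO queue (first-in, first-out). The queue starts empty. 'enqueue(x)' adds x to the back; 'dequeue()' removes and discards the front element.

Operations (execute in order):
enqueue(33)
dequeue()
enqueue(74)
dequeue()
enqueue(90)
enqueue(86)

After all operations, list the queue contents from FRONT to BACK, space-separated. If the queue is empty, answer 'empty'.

Answer: 90 86

Derivation:
enqueue(33): [33]
dequeue(): []
enqueue(74): [74]
dequeue(): []
enqueue(90): [90]
enqueue(86): [90, 86]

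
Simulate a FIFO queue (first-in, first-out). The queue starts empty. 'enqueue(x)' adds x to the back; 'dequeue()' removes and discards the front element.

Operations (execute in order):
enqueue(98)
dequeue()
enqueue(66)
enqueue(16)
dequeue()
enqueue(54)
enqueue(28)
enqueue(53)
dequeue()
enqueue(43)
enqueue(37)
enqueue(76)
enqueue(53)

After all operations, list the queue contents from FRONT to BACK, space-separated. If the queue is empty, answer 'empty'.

enqueue(98): [98]
dequeue(): []
enqueue(66): [66]
enqueue(16): [66, 16]
dequeue(): [16]
enqueue(54): [16, 54]
enqueue(28): [16, 54, 28]
enqueue(53): [16, 54, 28, 53]
dequeue(): [54, 28, 53]
enqueue(43): [54, 28, 53, 43]
enqueue(37): [54, 28, 53, 43, 37]
enqueue(76): [54, 28, 53, 43, 37, 76]
enqueue(53): [54, 28, 53, 43, 37, 76, 53]

Answer: 54 28 53 43 37 76 53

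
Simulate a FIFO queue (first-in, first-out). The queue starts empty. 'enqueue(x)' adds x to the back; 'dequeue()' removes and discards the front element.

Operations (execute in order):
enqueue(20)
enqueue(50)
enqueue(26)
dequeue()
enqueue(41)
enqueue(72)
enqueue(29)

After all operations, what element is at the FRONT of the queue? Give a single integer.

enqueue(20): queue = [20]
enqueue(50): queue = [20, 50]
enqueue(26): queue = [20, 50, 26]
dequeue(): queue = [50, 26]
enqueue(41): queue = [50, 26, 41]
enqueue(72): queue = [50, 26, 41, 72]
enqueue(29): queue = [50, 26, 41, 72, 29]

Answer: 50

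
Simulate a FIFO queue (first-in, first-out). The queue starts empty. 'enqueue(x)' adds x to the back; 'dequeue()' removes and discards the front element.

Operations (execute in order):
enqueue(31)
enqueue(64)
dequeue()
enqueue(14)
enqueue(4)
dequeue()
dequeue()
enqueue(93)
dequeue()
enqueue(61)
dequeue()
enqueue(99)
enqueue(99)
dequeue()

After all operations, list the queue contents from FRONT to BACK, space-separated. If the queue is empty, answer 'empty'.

Answer: 99 99

Derivation:
enqueue(31): [31]
enqueue(64): [31, 64]
dequeue(): [64]
enqueue(14): [64, 14]
enqueue(4): [64, 14, 4]
dequeue(): [14, 4]
dequeue(): [4]
enqueue(93): [4, 93]
dequeue(): [93]
enqueue(61): [93, 61]
dequeue(): [61]
enqueue(99): [61, 99]
enqueue(99): [61, 99, 99]
dequeue(): [99, 99]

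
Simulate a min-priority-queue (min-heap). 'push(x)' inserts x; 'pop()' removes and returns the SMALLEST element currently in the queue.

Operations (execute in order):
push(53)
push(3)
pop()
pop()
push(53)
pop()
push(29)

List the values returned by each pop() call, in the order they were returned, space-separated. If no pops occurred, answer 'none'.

push(53): heap contents = [53]
push(3): heap contents = [3, 53]
pop() → 3: heap contents = [53]
pop() → 53: heap contents = []
push(53): heap contents = [53]
pop() → 53: heap contents = []
push(29): heap contents = [29]

Answer: 3 53 53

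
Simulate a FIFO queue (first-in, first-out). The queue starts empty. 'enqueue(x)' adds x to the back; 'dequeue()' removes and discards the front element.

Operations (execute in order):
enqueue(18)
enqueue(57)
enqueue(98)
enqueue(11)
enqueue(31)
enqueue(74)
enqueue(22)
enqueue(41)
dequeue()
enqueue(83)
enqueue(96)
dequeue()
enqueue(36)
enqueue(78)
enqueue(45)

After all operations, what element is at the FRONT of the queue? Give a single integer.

Answer: 98

Derivation:
enqueue(18): queue = [18]
enqueue(57): queue = [18, 57]
enqueue(98): queue = [18, 57, 98]
enqueue(11): queue = [18, 57, 98, 11]
enqueue(31): queue = [18, 57, 98, 11, 31]
enqueue(74): queue = [18, 57, 98, 11, 31, 74]
enqueue(22): queue = [18, 57, 98, 11, 31, 74, 22]
enqueue(41): queue = [18, 57, 98, 11, 31, 74, 22, 41]
dequeue(): queue = [57, 98, 11, 31, 74, 22, 41]
enqueue(83): queue = [57, 98, 11, 31, 74, 22, 41, 83]
enqueue(96): queue = [57, 98, 11, 31, 74, 22, 41, 83, 96]
dequeue(): queue = [98, 11, 31, 74, 22, 41, 83, 96]
enqueue(36): queue = [98, 11, 31, 74, 22, 41, 83, 96, 36]
enqueue(78): queue = [98, 11, 31, 74, 22, 41, 83, 96, 36, 78]
enqueue(45): queue = [98, 11, 31, 74, 22, 41, 83, 96, 36, 78, 45]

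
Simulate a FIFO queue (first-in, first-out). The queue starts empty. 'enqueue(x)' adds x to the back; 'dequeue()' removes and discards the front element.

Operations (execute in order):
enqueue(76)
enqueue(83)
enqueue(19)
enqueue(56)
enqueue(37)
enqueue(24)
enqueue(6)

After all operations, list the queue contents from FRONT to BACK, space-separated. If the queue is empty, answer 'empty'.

enqueue(76): [76]
enqueue(83): [76, 83]
enqueue(19): [76, 83, 19]
enqueue(56): [76, 83, 19, 56]
enqueue(37): [76, 83, 19, 56, 37]
enqueue(24): [76, 83, 19, 56, 37, 24]
enqueue(6): [76, 83, 19, 56, 37, 24, 6]

Answer: 76 83 19 56 37 24 6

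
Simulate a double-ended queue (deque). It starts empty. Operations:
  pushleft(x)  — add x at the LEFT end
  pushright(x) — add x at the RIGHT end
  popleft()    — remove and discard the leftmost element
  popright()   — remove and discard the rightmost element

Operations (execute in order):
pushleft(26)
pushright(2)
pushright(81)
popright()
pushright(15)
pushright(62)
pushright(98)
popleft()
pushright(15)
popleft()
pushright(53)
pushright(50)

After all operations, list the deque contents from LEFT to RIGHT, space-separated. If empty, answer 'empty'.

pushleft(26): [26]
pushright(2): [26, 2]
pushright(81): [26, 2, 81]
popright(): [26, 2]
pushright(15): [26, 2, 15]
pushright(62): [26, 2, 15, 62]
pushright(98): [26, 2, 15, 62, 98]
popleft(): [2, 15, 62, 98]
pushright(15): [2, 15, 62, 98, 15]
popleft(): [15, 62, 98, 15]
pushright(53): [15, 62, 98, 15, 53]
pushright(50): [15, 62, 98, 15, 53, 50]

Answer: 15 62 98 15 53 50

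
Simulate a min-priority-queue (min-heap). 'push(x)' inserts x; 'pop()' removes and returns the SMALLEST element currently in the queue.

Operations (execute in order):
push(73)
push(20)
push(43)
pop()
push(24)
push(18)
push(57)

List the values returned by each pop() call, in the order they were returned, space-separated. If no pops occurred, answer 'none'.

Answer: 20

Derivation:
push(73): heap contents = [73]
push(20): heap contents = [20, 73]
push(43): heap contents = [20, 43, 73]
pop() → 20: heap contents = [43, 73]
push(24): heap contents = [24, 43, 73]
push(18): heap contents = [18, 24, 43, 73]
push(57): heap contents = [18, 24, 43, 57, 73]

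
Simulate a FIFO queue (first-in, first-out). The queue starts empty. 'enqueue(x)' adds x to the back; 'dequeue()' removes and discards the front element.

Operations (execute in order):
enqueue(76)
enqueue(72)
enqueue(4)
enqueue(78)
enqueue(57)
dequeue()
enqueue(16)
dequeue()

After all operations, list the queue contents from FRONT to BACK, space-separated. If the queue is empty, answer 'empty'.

Answer: 4 78 57 16

Derivation:
enqueue(76): [76]
enqueue(72): [76, 72]
enqueue(4): [76, 72, 4]
enqueue(78): [76, 72, 4, 78]
enqueue(57): [76, 72, 4, 78, 57]
dequeue(): [72, 4, 78, 57]
enqueue(16): [72, 4, 78, 57, 16]
dequeue(): [4, 78, 57, 16]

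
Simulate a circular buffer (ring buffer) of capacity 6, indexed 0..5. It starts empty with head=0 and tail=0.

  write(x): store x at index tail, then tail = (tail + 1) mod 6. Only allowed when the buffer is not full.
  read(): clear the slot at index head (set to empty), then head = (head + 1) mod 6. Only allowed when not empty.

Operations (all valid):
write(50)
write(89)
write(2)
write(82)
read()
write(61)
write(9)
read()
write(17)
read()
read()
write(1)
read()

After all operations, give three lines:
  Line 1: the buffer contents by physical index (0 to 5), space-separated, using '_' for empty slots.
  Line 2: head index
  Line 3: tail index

write(50): buf=[50 _ _ _ _ _], head=0, tail=1, size=1
write(89): buf=[50 89 _ _ _ _], head=0, tail=2, size=2
write(2): buf=[50 89 2 _ _ _], head=0, tail=3, size=3
write(82): buf=[50 89 2 82 _ _], head=0, tail=4, size=4
read(): buf=[_ 89 2 82 _ _], head=1, tail=4, size=3
write(61): buf=[_ 89 2 82 61 _], head=1, tail=5, size=4
write(9): buf=[_ 89 2 82 61 9], head=1, tail=0, size=5
read(): buf=[_ _ 2 82 61 9], head=2, tail=0, size=4
write(17): buf=[17 _ 2 82 61 9], head=2, tail=1, size=5
read(): buf=[17 _ _ 82 61 9], head=3, tail=1, size=4
read(): buf=[17 _ _ _ 61 9], head=4, tail=1, size=3
write(1): buf=[17 1 _ _ 61 9], head=4, tail=2, size=4
read(): buf=[17 1 _ _ _ 9], head=5, tail=2, size=3

Answer: 17 1 _ _ _ 9
5
2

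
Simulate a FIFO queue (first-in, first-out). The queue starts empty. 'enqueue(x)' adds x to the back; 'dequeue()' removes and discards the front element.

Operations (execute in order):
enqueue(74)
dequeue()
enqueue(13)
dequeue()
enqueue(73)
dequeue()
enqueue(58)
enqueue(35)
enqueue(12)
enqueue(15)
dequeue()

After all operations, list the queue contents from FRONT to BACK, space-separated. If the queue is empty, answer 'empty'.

Answer: 35 12 15

Derivation:
enqueue(74): [74]
dequeue(): []
enqueue(13): [13]
dequeue(): []
enqueue(73): [73]
dequeue(): []
enqueue(58): [58]
enqueue(35): [58, 35]
enqueue(12): [58, 35, 12]
enqueue(15): [58, 35, 12, 15]
dequeue(): [35, 12, 15]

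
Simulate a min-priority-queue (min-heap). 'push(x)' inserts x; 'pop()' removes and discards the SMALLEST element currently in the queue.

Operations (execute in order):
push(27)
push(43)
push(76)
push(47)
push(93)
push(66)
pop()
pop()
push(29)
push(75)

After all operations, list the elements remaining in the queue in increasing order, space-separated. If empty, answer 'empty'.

Answer: 29 47 66 75 76 93

Derivation:
push(27): heap contents = [27]
push(43): heap contents = [27, 43]
push(76): heap contents = [27, 43, 76]
push(47): heap contents = [27, 43, 47, 76]
push(93): heap contents = [27, 43, 47, 76, 93]
push(66): heap contents = [27, 43, 47, 66, 76, 93]
pop() → 27: heap contents = [43, 47, 66, 76, 93]
pop() → 43: heap contents = [47, 66, 76, 93]
push(29): heap contents = [29, 47, 66, 76, 93]
push(75): heap contents = [29, 47, 66, 75, 76, 93]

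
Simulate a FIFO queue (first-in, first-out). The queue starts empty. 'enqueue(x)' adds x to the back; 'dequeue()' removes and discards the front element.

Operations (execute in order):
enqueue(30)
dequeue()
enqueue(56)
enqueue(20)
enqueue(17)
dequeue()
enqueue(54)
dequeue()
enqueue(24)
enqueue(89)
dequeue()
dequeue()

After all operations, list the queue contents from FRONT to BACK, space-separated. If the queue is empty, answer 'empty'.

enqueue(30): [30]
dequeue(): []
enqueue(56): [56]
enqueue(20): [56, 20]
enqueue(17): [56, 20, 17]
dequeue(): [20, 17]
enqueue(54): [20, 17, 54]
dequeue(): [17, 54]
enqueue(24): [17, 54, 24]
enqueue(89): [17, 54, 24, 89]
dequeue(): [54, 24, 89]
dequeue(): [24, 89]

Answer: 24 89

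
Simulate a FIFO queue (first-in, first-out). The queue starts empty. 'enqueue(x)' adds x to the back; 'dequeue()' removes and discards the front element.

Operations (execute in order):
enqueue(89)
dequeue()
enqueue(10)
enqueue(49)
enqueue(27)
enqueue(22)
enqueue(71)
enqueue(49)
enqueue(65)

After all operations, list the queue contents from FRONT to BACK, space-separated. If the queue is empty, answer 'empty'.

enqueue(89): [89]
dequeue(): []
enqueue(10): [10]
enqueue(49): [10, 49]
enqueue(27): [10, 49, 27]
enqueue(22): [10, 49, 27, 22]
enqueue(71): [10, 49, 27, 22, 71]
enqueue(49): [10, 49, 27, 22, 71, 49]
enqueue(65): [10, 49, 27, 22, 71, 49, 65]

Answer: 10 49 27 22 71 49 65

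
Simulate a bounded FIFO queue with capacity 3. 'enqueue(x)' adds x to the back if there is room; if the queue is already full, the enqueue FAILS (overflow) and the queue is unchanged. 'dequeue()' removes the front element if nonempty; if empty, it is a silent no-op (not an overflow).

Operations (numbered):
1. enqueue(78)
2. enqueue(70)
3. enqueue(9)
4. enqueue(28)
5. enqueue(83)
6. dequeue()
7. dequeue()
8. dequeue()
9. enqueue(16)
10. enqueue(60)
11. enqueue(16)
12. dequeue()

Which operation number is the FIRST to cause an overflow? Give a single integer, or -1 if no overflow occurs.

1. enqueue(78): size=1
2. enqueue(70): size=2
3. enqueue(9): size=3
4. enqueue(28): size=3=cap → OVERFLOW (fail)
5. enqueue(83): size=3=cap → OVERFLOW (fail)
6. dequeue(): size=2
7. dequeue(): size=1
8. dequeue(): size=0
9. enqueue(16): size=1
10. enqueue(60): size=2
11. enqueue(16): size=3
12. dequeue(): size=2

Answer: 4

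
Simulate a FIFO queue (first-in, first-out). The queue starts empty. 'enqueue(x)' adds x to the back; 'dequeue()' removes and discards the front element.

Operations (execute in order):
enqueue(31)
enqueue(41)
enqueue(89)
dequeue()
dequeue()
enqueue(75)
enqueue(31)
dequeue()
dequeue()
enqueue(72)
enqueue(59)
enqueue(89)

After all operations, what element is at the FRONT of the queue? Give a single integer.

Answer: 31

Derivation:
enqueue(31): queue = [31]
enqueue(41): queue = [31, 41]
enqueue(89): queue = [31, 41, 89]
dequeue(): queue = [41, 89]
dequeue(): queue = [89]
enqueue(75): queue = [89, 75]
enqueue(31): queue = [89, 75, 31]
dequeue(): queue = [75, 31]
dequeue(): queue = [31]
enqueue(72): queue = [31, 72]
enqueue(59): queue = [31, 72, 59]
enqueue(89): queue = [31, 72, 59, 89]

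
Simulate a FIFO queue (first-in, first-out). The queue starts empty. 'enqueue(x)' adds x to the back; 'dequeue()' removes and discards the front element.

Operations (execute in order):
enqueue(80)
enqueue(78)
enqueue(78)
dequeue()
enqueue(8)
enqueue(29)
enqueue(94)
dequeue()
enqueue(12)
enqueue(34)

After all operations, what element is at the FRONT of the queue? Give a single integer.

Answer: 78

Derivation:
enqueue(80): queue = [80]
enqueue(78): queue = [80, 78]
enqueue(78): queue = [80, 78, 78]
dequeue(): queue = [78, 78]
enqueue(8): queue = [78, 78, 8]
enqueue(29): queue = [78, 78, 8, 29]
enqueue(94): queue = [78, 78, 8, 29, 94]
dequeue(): queue = [78, 8, 29, 94]
enqueue(12): queue = [78, 8, 29, 94, 12]
enqueue(34): queue = [78, 8, 29, 94, 12, 34]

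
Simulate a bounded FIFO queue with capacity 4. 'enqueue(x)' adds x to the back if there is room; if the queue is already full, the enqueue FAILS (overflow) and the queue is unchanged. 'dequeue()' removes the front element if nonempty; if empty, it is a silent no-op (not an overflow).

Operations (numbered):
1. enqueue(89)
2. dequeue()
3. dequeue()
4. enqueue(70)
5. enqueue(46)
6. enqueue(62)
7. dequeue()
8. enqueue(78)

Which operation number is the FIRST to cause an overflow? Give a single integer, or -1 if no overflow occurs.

1. enqueue(89): size=1
2. dequeue(): size=0
3. dequeue(): empty, no-op, size=0
4. enqueue(70): size=1
5. enqueue(46): size=2
6. enqueue(62): size=3
7. dequeue(): size=2
8. enqueue(78): size=3

Answer: -1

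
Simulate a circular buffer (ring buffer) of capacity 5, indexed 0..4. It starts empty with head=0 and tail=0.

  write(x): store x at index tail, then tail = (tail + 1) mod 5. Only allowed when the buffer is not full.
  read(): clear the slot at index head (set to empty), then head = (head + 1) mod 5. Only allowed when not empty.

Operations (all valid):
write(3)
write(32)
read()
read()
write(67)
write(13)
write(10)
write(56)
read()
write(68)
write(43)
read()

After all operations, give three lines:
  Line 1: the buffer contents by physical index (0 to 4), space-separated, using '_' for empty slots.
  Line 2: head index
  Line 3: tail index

write(3): buf=[3 _ _ _ _], head=0, tail=1, size=1
write(32): buf=[3 32 _ _ _], head=0, tail=2, size=2
read(): buf=[_ 32 _ _ _], head=1, tail=2, size=1
read(): buf=[_ _ _ _ _], head=2, tail=2, size=0
write(67): buf=[_ _ 67 _ _], head=2, tail=3, size=1
write(13): buf=[_ _ 67 13 _], head=2, tail=4, size=2
write(10): buf=[_ _ 67 13 10], head=2, tail=0, size=3
write(56): buf=[56 _ 67 13 10], head=2, tail=1, size=4
read(): buf=[56 _ _ 13 10], head=3, tail=1, size=3
write(68): buf=[56 68 _ 13 10], head=3, tail=2, size=4
write(43): buf=[56 68 43 13 10], head=3, tail=3, size=5
read(): buf=[56 68 43 _ 10], head=4, tail=3, size=4

Answer: 56 68 43 _ 10
4
3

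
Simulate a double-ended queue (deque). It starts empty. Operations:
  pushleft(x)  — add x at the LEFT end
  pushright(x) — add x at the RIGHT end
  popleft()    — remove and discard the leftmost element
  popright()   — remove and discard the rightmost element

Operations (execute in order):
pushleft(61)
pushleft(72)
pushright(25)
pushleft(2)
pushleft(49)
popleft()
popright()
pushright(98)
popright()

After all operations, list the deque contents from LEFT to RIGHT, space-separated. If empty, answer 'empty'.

Answer: 2 72 61

Derivation:
pushleft(61): [61]
pushleft(72): [72, 61]
pushright(25): [72, 61, 25]
pushleft(2): [2, 72, 61, 25]
pushleft(49): [49, 2, 72, 61, 25]
popleft(): [2, 72, 61, 25]
popright(): [2, 72, 61]
pushright(98): [2, 72, 61, 98]
popright(): [2, 72, 61]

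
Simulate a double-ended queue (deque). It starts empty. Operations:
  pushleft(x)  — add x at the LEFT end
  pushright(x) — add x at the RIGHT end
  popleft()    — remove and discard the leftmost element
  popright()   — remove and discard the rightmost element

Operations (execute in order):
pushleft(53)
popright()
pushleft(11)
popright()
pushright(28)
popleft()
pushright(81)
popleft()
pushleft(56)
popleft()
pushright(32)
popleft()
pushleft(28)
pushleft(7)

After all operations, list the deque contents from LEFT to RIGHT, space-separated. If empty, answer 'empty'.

Answer: 7 28

Derivation:
pushleft(53): [53]
popright(): []
pushleft(11): [11]
popright(): []
pushright(28): [28]
popleft(): []
pushright(81): [81]
popleft(): []
pushleft(56): [56]
popleft(): []
pushright(32): [32]
popleft(): []
pushleft(28): [28]
pushleft(7): [7, 28]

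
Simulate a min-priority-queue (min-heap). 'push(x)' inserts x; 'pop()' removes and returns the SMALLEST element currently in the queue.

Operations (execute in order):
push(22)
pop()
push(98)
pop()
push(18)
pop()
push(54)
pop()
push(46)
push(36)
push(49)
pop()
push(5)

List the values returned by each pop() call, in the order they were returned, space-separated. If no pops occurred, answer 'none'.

Answer: 22 98 18 54 36

Derivation:
push(22): heap contents = [22]
pop() → 22: heap contents = []
push(98): heap contents = [98]
pop() → 98: heap contents = []
push(18): heap contents = [18]
pop() → 18: heap contents = []
push(54): heap contents = [54]
pop() → 54: heap contents = []
push(46): heap contents = [46]
push(36): heap contents = [36, 46]
push(49): heap contents = [36, 46, 49]
pop() → 36: heap contents = [46, 49]
push(5): heap contents = [5, 46, 49]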